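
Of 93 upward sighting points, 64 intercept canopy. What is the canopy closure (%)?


Formula: Canopy closure = covered points / total points * 100
Closure = 64 / 93 * 100
Closure = 0.6882 * 100 = 68.8%

68.8


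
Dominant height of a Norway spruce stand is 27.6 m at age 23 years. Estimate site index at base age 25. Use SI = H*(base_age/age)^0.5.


Formula: SI = H_dom * (base_age / age)^0.5
Age ratio = 25 / 23 = 1.08696
sqrt(age_ratio) = 1.04257
SI = 27.6 * 1.04257 = 28.8 m

28.8


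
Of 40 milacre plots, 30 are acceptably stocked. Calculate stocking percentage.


Formula: Stocking % = stocked plots / total plots * 100
Stocking = 30 / 40 * 100
Stocking = 0.75 * 100 = 75.0%

75.0


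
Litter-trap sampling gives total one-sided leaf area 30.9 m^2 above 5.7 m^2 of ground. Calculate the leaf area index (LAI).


Formula: LAI = total leaf area / ground area  (dimensionless)
LAI = 30.9 m^2 / 5.7 m^2
LAI = 5.42

5.42


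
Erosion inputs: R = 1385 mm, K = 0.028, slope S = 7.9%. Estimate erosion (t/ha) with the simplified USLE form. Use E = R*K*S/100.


Formula: E = R * K * S / 100  (simplified USLE)
R * K = 1385 * 0.028 = 38.78
E = 38.78 * 7.9 / 100 = 3.06 t/ha

3.06


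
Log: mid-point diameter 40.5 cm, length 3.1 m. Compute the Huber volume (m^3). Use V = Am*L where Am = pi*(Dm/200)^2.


Huber: V = Am * L,  Am = pi*(Dm/200)^2
Am = pi*(40.5/200)^2 = 0.128825 m^2
V = 0.128825*3.1 = 0.3994 m^3

0.3994


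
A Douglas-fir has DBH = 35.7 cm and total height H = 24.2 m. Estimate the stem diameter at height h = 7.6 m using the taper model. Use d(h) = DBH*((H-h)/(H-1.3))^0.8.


Taper: d(h) = DBH * ((H - h) / (H - 1.3))^0.8
Numerator = H - h = 24.2 - 7.6 = 16.6 m
Denominator = H - 1.3 = 24.2 - 1.3 = 22.9 m
Ratio = 16.6 / 22.9 = 0.72489
d = 35.7 * 0.72489^0.8 = 27.6 cm

27.6


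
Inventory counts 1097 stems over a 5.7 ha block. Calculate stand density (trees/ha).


Formula: Stand Density = N_trees / Area_ha
Density = 1097 trees / 5.7 ha
Density = 192 trees/ha

192


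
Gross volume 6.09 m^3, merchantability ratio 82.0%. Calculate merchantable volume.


Formula: MV = V_total * (merchantable_pct / 100)
Merchantable fraction = 82.0% / 100 = 0.82
MV = 6.09 m^3 * 0.82 = 4.994 m^3

4.994


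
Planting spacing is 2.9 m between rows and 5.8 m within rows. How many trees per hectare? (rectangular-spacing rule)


Formula: TPH = 10000 m^2/ha / (spacing_x * spacing_y)
Area per tree = 2.9 m * 5.8 m = 16.82 m^2
TPH = 10000 / 16.82 = 595 trees/ha

595


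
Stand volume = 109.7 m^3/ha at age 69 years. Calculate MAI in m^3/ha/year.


Formula: MAI = Total Volume / Stand Age
MAI = 109.7 m^3/ha / 69 years
MAI = 1.59 m^3/ha/year

1.59


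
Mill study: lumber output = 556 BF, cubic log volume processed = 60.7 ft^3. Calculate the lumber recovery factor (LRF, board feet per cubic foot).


Formula: LRF = Lumber Output (BF) / Log Input (ft^3)
LRF = 556 BF / 60.7 ft^3
LRF = 9.16 BF/ft^3

9.16


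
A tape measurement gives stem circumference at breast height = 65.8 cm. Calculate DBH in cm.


Formula: DBH = C / pi
DBH = 65.8 / pi
pi = 3.14159...
DBH = 20.9 cm

20.9


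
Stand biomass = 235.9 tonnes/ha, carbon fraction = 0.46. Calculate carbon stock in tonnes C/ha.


Formula: Carbon Stock = Biomass * Carbon Fraction
C = 235.9 t/ha * 0.46
C = 108.5 t C/ha

108.5


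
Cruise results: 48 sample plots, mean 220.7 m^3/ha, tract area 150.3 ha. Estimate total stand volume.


Formula: Total Volume = Mean Volume per ha * Total Area
Total Volume = 220.7 m^3/ha * 150.3 ha
Total Volume = 33171 m^3

33171


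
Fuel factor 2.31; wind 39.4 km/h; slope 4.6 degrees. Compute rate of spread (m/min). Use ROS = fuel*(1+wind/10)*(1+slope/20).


Formula: ROS = fuel * (1 + wind/10) * (1 + slope/20)
Wind factor = 1 + 39.4/10 = 4.94
Slope factor = 1 + 4.6/20 = 1.23
ROS = 2.31 * 4.94 * 1.23 = 14.04 m/min

14.04


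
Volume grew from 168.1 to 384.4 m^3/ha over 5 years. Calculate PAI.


Formula: PAI = (V_T2 - V_T1) / (T2 - T1)
Volume increment = 384.4 - 168.1 = 216.3 m^3/ha
PAI = 216.3 / 5 = 43.26 m^3/ha/year

43.26


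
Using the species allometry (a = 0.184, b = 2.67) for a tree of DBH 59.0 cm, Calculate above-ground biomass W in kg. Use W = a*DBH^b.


Formula: W = a * DBH^b  (allometric power law)
DBH^b = 59.0^2.67 = 53477.9648
W = 0.184 * 53477.9648 = 9839.9 kg

9839.9


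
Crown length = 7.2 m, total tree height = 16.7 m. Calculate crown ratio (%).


Formula: Crown Ratio = (Crown Length / Total Height) * 100
CR = (7.2 m / 16.7 m) * 100
CR = 0.4311 * 100 = 43.1%

43.1


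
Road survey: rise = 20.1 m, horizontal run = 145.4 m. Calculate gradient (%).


Formula: Gradient = rise / run * 100
Gradient = 20.1 / 145.4 * 100 = 13.8%

13.8


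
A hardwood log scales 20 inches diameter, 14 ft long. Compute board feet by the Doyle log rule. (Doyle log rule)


Doyle: BF = (D - 4)^2 * L / 16
Adjusted diameter = 20 - 4 = 16 in
(D-4)^2 = 16^2 = 256
BF = 256 * 14 / 16 = 224 BF

224


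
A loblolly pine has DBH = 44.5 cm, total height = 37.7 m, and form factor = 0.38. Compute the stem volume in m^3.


Formula: V = pi * (DBH/200)^2 * H * ff
Radius = DBH/200 = 44.5/200 = 0.2225 m
Radius^2 = 0.2225^2 = 0.04950625 m^2
V = pi * 0.04950625 * 37.7 * 0.38
V = 2.228 m^3

2.228


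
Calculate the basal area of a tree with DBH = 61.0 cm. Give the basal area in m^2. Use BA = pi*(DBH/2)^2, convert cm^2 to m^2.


Formula: BA = pi * (DBH/2)^2 / 10000  (cm^2 to m^2)
Radius = DBH/2 = 61.0/2 = 30.5 cm
BA = pi * 30.5^2 / 10000
   = 2922.4666 cm^2 / 10000
   = 0.2922 m^2

0.2922


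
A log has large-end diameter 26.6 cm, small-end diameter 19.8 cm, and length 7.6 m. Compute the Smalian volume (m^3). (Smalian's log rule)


Smalian: V = (A1 + A2)/2 * L,  A = pi*(D/200)^2
A1 = pi*(26.6/200)^2 = 0.055572 m^2
A2 = pi*(19.8/200)^2 = 0.030791 m^2
V = (0.055572+0.030791)/2*7.6 = 0.3282 m^3

0.3282


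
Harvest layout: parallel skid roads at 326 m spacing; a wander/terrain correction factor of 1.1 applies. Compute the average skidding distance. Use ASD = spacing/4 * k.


Formula: ASD = (spacing / 4) * correction
Uncorrected distance = spacing / 4 = 326 / 4 = 81.5 m
ASD = 81.5 * 1.1 = 90 m

90


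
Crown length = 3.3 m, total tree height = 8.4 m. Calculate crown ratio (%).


Formula: Crown Ratio = (Crown Length / Total Height) * 100
CR = (3.3 m / 8.4 m) * 100
CR = 0.3929 * 100 = 39.3%

39.3


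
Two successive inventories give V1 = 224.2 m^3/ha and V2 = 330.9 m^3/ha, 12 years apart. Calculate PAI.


Formula: PAI = (V_T2 - V_T1) / (T2 - T1)
Volume increment = 330.9 - 224.2 = 106.7 m^3/ha
PAI = 106.7 / 12 = 8.89 m^3/ha/year

8.89


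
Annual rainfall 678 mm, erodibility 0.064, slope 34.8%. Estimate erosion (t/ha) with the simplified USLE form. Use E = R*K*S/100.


Formula: E = R * K * S / 100  (simplified USLE)
R * K = 678 * 0.064 = 43.392
E = 43.392 * 34.8 / 100 = 15.1 t/ha

15.1


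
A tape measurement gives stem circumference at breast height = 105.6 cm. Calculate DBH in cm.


Formula: DBH = C / pi
DBH = 105.6 / pi
pi = 3.14159...
DBH = 33.6 cm

33.6


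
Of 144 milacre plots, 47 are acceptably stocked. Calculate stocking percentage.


Formula: Stocking % = stocked plots / total plots * 100
Stocking = 47 / 144 * 100
Stocking = 0.3264 * 100 = 32.6%

32.6


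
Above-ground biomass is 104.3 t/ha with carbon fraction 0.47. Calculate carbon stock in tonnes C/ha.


Formula: Carbon Stock = Biomass * Carbon Fraction
C = 104.3 t/ha * 0.47
C = 49.0 t C/ha

49.0


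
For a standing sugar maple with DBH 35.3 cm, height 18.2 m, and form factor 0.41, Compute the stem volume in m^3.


Formula: V = pi * (DBH/200)^2 * H * ff
Radius = DBH/200 = 35.3/200 = 0.1765 m
Radius^2 = 0.1765^2 = 0.03115225 m^2
V = pi * 0.03115225 * 18.2 * 0.41
V = 0.73 m^3

0.73


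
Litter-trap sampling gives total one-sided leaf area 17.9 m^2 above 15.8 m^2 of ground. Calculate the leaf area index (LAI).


Formula: LAI = total leaf area / ground area  (dimensionless)
LAI = 17.9 m^2 / 15.8 m^2
LAI = 1.13

1.13


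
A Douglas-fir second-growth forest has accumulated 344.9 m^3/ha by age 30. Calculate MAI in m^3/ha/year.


Formula: MAI = Total Volume / Stand Age
MAI = 344.9 m^3/ha / 30 years
MAI = 11.5 m^3/ha/year

11.5


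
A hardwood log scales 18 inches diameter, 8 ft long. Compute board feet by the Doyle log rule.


Doyle: BF = (D - 4)^2 * L / 16
Adjusted diameter = 18 - 4 = 14 in
(D-4)^2 = 14^2 = 196
BF = 196 * 8 / 16 = 98 BF

98


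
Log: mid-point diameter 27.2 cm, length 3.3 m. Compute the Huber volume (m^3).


Huber: V = Am * L,  Am = pi*(Dm/200)^2
Am = pi*(27.2/200)^2 = 0.058107 m^2
V = 0.058107*3.3 = 0.1918 m^3

0.1918


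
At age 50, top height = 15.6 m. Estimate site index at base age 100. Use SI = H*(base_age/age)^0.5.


Formula: SI = H_dom * (base_age / age)^0.5
Age ratio = 100 / 50 = 2.0
sqrt(age_ratio) = 1.41421
SI = 15.6 * 1.41421 = 22.1 m

22.1


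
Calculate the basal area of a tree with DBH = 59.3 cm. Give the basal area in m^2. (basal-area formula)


Formula: BA = pi * (DBH/2)^2 / 10000  (cm^2 to m^2)
Radius = DBH/2 = 59.3/2 = 29.65 cm
BA = pi * 29.65^2 / 10000
   = 2761.8448 cm^2 / 10000
   = 0.2762 m^2

0.2762


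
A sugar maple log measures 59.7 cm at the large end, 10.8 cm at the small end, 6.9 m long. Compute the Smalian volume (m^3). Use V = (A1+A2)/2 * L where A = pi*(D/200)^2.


Smalian: V = (A1 + A2)/2 * L,  A = pi*(D/200)^2
A1 = pi*(59.7/200)^2 = 0.279923 m^2
A2 = pi*(10.8/200)^2 = 0.009161 m^2
V = (0.279923+0.009161)/2*6.9 = 0.9973 m^3

0.9973


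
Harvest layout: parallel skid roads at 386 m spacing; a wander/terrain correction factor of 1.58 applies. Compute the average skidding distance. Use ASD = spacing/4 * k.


Formula: ASD = (spacing / 4) * correction
Uncorrected distance = spacing / 4 = 386 / 4 = 96.5 m
ASD = 96.5 * 1.58 = 152 m

152


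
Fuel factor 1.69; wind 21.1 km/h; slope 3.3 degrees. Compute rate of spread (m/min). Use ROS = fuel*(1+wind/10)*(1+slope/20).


Formula: ROS = fuel * (1 + wind/10) * (1 + slope/20)
Wind factor = 1 + 21.1/10 = 3.11
Slope factor = 1 + 3.3/20 = 1.165
ROS = 1.69 * 3.11 * 1.165 = 6.12 m/min

6.12


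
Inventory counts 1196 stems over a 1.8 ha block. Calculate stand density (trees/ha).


Formula: Stand Density = N_trees / Area_ha
Density = 1196 trees / 1.8 ha
Density = 664 trees/ha

664


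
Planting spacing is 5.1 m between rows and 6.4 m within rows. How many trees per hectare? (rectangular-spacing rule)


Formula: TPH = 10000 m^2/ha / (spacing_x * spacing_y)
Area per tree = 5.1 m * 6.4 m = 32.64 m^2
TPH = 10000 / 32.64 = 306 trees/ha

306


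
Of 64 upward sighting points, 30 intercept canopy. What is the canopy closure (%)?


Formula: Canopy closure = covered points / total points * 100
Closure = 30 / 64 * 100
Closure = 0.4688 * 100 = 46.9%

46.9


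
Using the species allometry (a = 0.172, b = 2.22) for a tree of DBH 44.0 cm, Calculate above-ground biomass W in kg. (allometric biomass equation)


Formula: W = a * DBH^b  (allometric power law)
DBH^b = 44.0^2.22 = 4451.0753
W = 0.172 * 4451.0753 = 765.6 kg

765.6


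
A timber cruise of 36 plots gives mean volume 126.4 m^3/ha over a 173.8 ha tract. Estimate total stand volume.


Formula: Total Volume = Mean Volume per ha * Total Area
Total Volume = 126.4 m^3/ha * 173.8 ha
Total Volume = 21968 m^3

21968


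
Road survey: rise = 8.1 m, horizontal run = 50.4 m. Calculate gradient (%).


Formula: Gradient = rise / run * 100
Gradient = 8.1 / 50.4 * 100 = 16.1%

16.1


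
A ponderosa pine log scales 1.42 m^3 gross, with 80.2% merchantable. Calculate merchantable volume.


Formula: MV = V_total * (merchantable_pct / 100)
Merchantable fraction = 80.2% / 100 = 0.802
MV = 1.42 m^3 * 0.802 = 1.139 m^3

1.139


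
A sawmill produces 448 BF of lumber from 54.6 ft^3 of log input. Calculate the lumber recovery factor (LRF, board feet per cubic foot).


Formula: LRF = Lumber Output (BF) / Log Input (ft^3)
LRF = 448 BF / 54.6 ft^3
LRF = 8.21 BF/ft^3

8.21


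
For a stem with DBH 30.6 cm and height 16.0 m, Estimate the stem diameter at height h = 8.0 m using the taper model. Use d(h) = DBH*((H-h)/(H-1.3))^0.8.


Taper: d(h) = DBH * ((H - h) / (H - 1.3))^0.8
Numerator = H - h = 16.0 - 8.0 = 8.0 m
Denominator = H - 1.3 = 16.0 - 1.3 = 14.7 m
Ratio = 8.0 / 14.7 = 0.54422
d = 30.6 * 0.54422^0.8 = 18.8 cm

18.8


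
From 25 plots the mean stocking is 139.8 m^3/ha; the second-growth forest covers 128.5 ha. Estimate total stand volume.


Formula: Total Volume = Mean Volume per ha * Total Area
Total Volume = 139.8 m^3/ha * 128.5 ha
Total Volume = 17964 m^3

17964


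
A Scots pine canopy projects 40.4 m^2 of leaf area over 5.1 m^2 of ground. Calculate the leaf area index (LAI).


Formula: LAI = total leaf area / ground area  (dimensionless)
LAI = 40.4 m^2 / 5.1 m^2
LAI = 7.92

7.92


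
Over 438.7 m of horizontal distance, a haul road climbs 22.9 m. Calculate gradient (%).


Formula: Gradient = rise / run * 100
Gradient = 22.9 / 438.7 * 100 = 5.2%

5.2


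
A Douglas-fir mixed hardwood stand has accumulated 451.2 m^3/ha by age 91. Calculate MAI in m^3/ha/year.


Formula: MAI = Total Volume / Stand Age
MAI = 451.2 m^3/ha / 91 years
MAI = 4.96 m^3/ha/year

4.96


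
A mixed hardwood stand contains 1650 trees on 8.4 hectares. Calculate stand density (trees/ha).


Formula: Stand Density = N_trees / Area_ha
Density = 1650 trees / 8.4 ha
Density = 196 trees/ha

196


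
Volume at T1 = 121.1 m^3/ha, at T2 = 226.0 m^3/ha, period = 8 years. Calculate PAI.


Formula: PAI = (V_T2 - V_T1) / (T2 - T1)
Volume increment = 226.0 - 121.1 = 104.9 m^3/ha
PAI = 104.9 / 8 = 13.11 m^3/ha/year

13.11


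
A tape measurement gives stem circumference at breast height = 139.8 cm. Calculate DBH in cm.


Formula: DBH = C / pi
DBH = 139.8 / pi
pi = 3.14159...
DBH = 44.5 cm

44.5


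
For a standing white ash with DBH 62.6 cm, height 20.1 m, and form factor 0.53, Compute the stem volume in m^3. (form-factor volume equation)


Formula: V = pi * (DBH/200)^2 * H * ff
Radius = DBH/200 = 62.6/200 = 0.313 m
Radius^2 = 0.313^2 = 0.097969 m^2
V = pi * 0.097969 * 20.1 * 0.53
V = 3.279 m^3

3.279


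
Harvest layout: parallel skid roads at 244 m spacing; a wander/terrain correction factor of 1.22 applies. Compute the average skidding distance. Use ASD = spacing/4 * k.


Formula: ASD = (spacing / 4) * correction
Uncorrected distance = spacing / 4 = 244 / 4 = 61 m
ASD = 61 * 1.22 = 74 m

74


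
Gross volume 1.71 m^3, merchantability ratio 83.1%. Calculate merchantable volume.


Formula: MV = V_total * (merchantable_pct / 100)
Merchantable fraction = 83.1% / 100 = 0.831
MV = 1.71 m^3 * 0.831 = 1.421 m^3

1.421


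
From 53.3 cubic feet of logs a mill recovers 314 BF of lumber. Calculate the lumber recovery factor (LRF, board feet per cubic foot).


Formula: LRF = Lumber Output (BF) / Log Input (ft^3)
LRF = 314 BF / 53.3 ft^3
LRF = 5.89 BF/ft^3

5.89


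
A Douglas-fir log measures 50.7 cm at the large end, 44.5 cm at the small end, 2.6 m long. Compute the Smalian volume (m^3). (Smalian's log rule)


Smalian: V = (A1 + A2)/2 * L,  A = pi*(D/200)^2
A1 = pi*(50.7/200)^2 = 0.201886 m^2
A2 = pi*(44.5/200)^2 = 0.155528 m^2
V = (0.201886+0.155528)/2*2.6 = 0.4646 m^3

0.4646


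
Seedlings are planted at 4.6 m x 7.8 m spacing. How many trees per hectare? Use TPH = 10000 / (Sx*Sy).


Formula: TPH = 10000 m^2/ha / (spacing_x * spacing_y)
Area per tree = 4.6 m * 7.8 m = 35.88 m^2
TPH = 10000 / 35.88 = 279 trees/ha

279


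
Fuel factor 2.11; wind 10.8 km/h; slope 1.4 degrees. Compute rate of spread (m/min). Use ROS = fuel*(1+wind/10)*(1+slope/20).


Formula: ROS = fuel * (1 + wind/10) * (1 + slope/20)
Wind factor = 1 + 10.8/10 = 2.08
Slope factor = 1 + 1.4/20 = 1.07
ROS = 2.11 * 2.08 * 1.07 = 4.7 m/min

4.7


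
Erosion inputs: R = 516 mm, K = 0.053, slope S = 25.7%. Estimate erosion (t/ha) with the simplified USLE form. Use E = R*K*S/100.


Formula: E = R * K * S / 100  (simplified USLE)
R * K = 516 * 0.053 = 27.348
E = 27.348 * 25.7 / 100 = 7.03 t/ha

7.03


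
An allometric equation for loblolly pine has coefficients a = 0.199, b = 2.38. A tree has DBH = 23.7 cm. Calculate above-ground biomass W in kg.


Formula: W = a * DBH^b  (allometric power law)
DBH^b = 23.7^2.38 = 1870.256
W = 0.199 * 1870.256 = 372.2 kg

372.2


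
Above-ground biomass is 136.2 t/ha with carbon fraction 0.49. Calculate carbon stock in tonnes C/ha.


Formula: Carbon Stock = Biomass * Carbon Fraction
C = 136.2 t/ha * 0.49
C = 66.7 t C/ha

66.7


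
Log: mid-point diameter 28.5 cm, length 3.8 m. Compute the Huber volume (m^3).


Huber: V = Am * L,  Am = pi*(Dm/200)^2
Am = pi*(28.5/200)^2 = 0.063794 m^2
V = 0.063794*3.8 = 0.2424 m^3

0.2424


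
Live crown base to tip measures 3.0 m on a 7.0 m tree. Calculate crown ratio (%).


Formula: Crown Ratio = (Crown Length / Total Height) * 100
CR = (3.0 m / 7.0 m) * 100
CR = 0.4286 * 100 = 42.9%

42.9


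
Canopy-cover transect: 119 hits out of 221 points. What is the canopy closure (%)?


Formula: Canopy closure = covered points / total points * 100
Closure = 119 / 221 * 100
Closure = 0.5385 * 100 = 53.8%

53.8


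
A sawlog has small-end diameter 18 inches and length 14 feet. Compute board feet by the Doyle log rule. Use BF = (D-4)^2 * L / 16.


Doyle: BF = (D - 4)^2 * L / 16
Adjusted diameter = 18 - 4 = 14 in
(D-4)^2 = 14^2 = 196
BF = 196 * 14 / 16 = 172 BF

172


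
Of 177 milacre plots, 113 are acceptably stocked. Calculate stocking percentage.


Formula: Stocking % = stocked plots / total plots * 100
Stocking = 113 / 177 * 100
Stocking = 0.6384 * 100 = 63.8%

63.8


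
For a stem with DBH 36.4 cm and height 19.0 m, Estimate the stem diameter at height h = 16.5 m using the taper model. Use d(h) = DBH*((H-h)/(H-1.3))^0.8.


Taper: d(h) = DBH * ((H - h) / (H - 1.3))^0.8
Numerator = H - h = 19.0 - 16.5 = 2.5 m
Denominator = H - 1.3 = 19.0 - 1.3 = 17.7 m
Ratio = 2.5 / 17.7 = 0.14124
d = 36.4 * 0.14124^0.8 = 7.6 cm

7.6


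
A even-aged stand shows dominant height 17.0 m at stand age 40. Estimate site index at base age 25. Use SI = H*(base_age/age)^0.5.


Formula: SI = H_dom * (base_age / age)^0.5
Age ratio = 25 / 40 = 0.625
sqrt(age_ratio) = 0.79057
SI = 17.0 * 0.79057 = 13.4 m

13.4


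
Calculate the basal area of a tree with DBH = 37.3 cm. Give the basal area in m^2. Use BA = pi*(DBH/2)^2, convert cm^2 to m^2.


Formula: BA = pi * (DBH/2)^2 / 10000  (cm^2 to m^2)
Radius = DBH/2 = 37.3/2 = 18.65 cm
BA = pi * 18.65^2 / 10000
   = 1092.7166 cm^2 / 10000
   = 0.1093 m^2

0.1093


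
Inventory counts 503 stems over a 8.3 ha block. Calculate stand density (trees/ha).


Formula: Stand Density = N_trees / Area_ha
Density = 503 trees / 8.3 ha
Density = 61 trees/ha

61


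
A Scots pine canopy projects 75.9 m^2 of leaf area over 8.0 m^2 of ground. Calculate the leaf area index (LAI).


Formula: LAI = total leaf area / ground area  (dimensionless)
LAI = 75.9 m^2 / 8.0 m^2
LAI = 9.49

9.49


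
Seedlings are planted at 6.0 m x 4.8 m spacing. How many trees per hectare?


Formula: TPH = 10000 m^2/ha / (spacing_x * spacing_y)
Area per tree = 6.0 m * 4.8 m = 28.8 m^2
TPH = 10000 / 28.8 = 347 trees/ha

347


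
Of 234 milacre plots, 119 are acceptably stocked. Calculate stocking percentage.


Formula: Stocking % = stocked plots / total plots * 100
Stocking = 119 / 234 * 100
Stocking = 0.5085 * 100 = 50.9%

50.9


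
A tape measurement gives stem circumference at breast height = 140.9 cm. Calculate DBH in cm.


Formula: DBH = C / pi
DBH = 140.9 / pi
pi = 3.14159...
DBH = 44.8 cm

44.8


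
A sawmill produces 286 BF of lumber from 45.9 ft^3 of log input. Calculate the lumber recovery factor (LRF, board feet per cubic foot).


Formula: LRF = Lumber Output (BF) / Log Input (ft^3)
LRF = 286 BF / 45.9 ft^3
LRF = 6.23 BF/ft^3

6.23


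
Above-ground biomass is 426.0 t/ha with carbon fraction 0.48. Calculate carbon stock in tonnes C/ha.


Formula: Carbon Stock = Biomass * Carbon Fraction
C = 426.0 t/ha * 0.48
C = 204.5 t C/ha

204.5


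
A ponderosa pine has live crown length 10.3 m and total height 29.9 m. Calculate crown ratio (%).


Formula: Crown Ratio = (Crown Length / Total Height) * 100
CR = (10.3 m / 29.9 m) * 100
CR = 0.3445 * 100 = 34.4%

34.4


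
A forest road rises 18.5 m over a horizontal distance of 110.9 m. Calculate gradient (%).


Formula: Gradient = rise / run * 100
Gradient = 18.5 / 110.9 * 100 = 16.7%

16.7


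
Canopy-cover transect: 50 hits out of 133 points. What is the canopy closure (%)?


Formula: Canopy closure = covered points / total points * 100
Closure = 50 / 133 * 100
Closure = 0.3759 * 100 = 37.6%

37.6


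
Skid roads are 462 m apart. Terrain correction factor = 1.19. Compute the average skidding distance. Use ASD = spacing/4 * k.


Formula: ASD = (spacing / 4) * correction
Uncorrected distance = spacing / 4 = 462 / 4 = 115.5 m
ASD = 115.5 * 1.19 = 137 m

137


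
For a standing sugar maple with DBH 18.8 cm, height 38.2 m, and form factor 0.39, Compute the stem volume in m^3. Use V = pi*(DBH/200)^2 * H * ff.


Formula: V = pi * (DBH/200)^2 * H * ff
Radius = DBH/200 = 18.8/200 = 0.094 m
Radius^2 = 0.094^2 = 0.008836 m^2
V = pi * 0.008836 * 38.2 * 0.39
V = 0.414 m^3

0.414


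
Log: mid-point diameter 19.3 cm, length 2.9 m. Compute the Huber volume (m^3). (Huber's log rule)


Huber: V = Am * L,  Am = pi*(Dm/200)^2
Am = pi*(19.3/200)^2 = 0.029255 m^2
V = 0.029255*2.9 = 0.0848 m^3

0.0848


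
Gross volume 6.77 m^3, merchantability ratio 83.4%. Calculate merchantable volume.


Formula: MV = V_total * (merchantable_pct / 100)
Merchantable fraction = 83.4% / 100 = 0.834
MV = 6.77 m^3 * 0.834 = 5.646 m^3

5.646


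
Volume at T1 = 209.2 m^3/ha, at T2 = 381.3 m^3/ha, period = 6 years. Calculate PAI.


Formula: PAI = (V_T2 - V_T1) / (T2 - T1)
Volume increment = 381.3 - 209.2 = 172.1 m^3/ha
PAI = 172.1 / 6 = 28.68 m^3/ha/year

28.68


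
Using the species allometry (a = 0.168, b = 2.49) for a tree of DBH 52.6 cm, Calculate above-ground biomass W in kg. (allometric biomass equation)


Formula: W = a * DBH^b  (allometric power law)
DBH^b = 52.6^2.49 = 19286.548
W = 0.168 * 19286.548 = 3240.1 kg

3240.1


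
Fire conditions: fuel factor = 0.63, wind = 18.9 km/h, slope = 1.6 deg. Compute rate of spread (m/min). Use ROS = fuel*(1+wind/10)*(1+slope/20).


Formula: ROS = fuel * (1 + wind/10) * (1 + slope/20)
Wind factor = 1 + 18.9/10 = 2.89
Slope factor = 1 + 1.6/20 = 1.08
ROS = 0.63 * 2.89 * 1.08 = 1.97 m/min

1.97


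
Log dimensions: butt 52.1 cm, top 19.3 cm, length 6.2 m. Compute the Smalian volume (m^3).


Smalian: V = (A1 + A2)/2 * L,  A = pi*(D/200)^2
A1 = pi*(52.1/200)^2 = 0.213189 m^2
A2 = pi*(19.3/200)^2 = 0.029255 m^2
V = (0.213189+0.029255)/2*6.2 = 0.7516 m^3

0.7516


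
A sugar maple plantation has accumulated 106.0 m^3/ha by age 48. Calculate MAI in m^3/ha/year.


Formula: MAI = Total Volume / Stand Age
MAI = 106.0 m^3/ha / 48 years
MAI = 2.21 m^3/ha/year

2.21


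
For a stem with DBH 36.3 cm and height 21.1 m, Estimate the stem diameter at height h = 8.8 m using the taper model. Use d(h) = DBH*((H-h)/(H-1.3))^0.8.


Taper: d(h) = DBH * ((H - h) / (H - 1.3))^0.8
Numerator = H - h = 21.1 - 8.8 = 12.3 m
Denominator = H - 1.3 = 21.1 - 1.3 = 19.8 m
Ratio = 12.3 / 19.8 = 0.62121
d = 36.3 * 0.62121^0.8 = 24.8 cm

24.8


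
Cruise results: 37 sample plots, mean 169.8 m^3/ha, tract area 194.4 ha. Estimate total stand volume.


Formula: Total Volume = Mean Volume per ha * Total Area
Total Volume = 169.8 m^3/ha * 194.4 ha
Total Volume = 33009 m^3

33009


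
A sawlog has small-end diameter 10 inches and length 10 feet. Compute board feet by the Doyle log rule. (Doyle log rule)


Doyle: BF = (D - 4)^2 * L / 16
Adjusted diameter = 10 - 4 = 6 in
(D-4)^2 = 6^2 = 36
BF = 36 * 10 / 16 = 23 BF

23


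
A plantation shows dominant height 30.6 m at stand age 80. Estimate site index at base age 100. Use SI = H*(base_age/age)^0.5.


Formula: SI = H_dom * (base_age / age)^0.5
Age ratio = 100 / 80 = 1.25
sqrt(age_ratio) = 1.11803
SI = 30.6 * 1.11803 = 34.2 m

34.2


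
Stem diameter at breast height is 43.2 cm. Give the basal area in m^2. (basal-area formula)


Formula: BA = pi * (DBH/2)^2 / 10000  (cm^2 to m^2)
Radius = DBH/2 = 43.2/2 = 21.6 cm
BA = pi * 21.6^2 / 10000
   = 1465.7415 cm^2 / 10000
   = 0.1466 m^2

0.1466


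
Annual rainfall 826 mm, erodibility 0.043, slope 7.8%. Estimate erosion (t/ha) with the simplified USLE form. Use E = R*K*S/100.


Formula: E = R * K * S / 100  (simplified USLE)
R * K = 826 * 0.043 = 35.518
E = 35.518 * 7.8 / 100 = 2.77 t/ha

2.77


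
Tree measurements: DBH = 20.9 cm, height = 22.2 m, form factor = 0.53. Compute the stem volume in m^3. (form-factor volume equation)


Formula: V = pi * (DBH/200)^2 * H * ff
Radius = DBH/200 = 20.9/200 = 0.1045 m
Radius^2 = 0.1045^2 = 0.01092025 m^2
V = pi * 0.01092025 * 22.2 * 0.53
V = 0.404 m^3

0.404


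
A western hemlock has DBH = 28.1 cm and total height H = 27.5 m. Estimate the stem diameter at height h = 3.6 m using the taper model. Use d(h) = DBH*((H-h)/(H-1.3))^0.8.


Taper: d(h) = DBH * ((H - h) / (H - 1.3))^0.8
Numerator = H - h = 27.5 - 3.6 = 23.9 m
Denominator = H - 1.3 = 27.5 - 1.3 = 26.2 m
Ratio = 23.9 / 26.2 = 0.91221
d = 28.1 * 0.91221^0.8 = 26.1 cm

26.1


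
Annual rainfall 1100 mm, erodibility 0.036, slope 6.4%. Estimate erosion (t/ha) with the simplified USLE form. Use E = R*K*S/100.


Formula: E = R * K * S / 100  (simplified USLE)
R * K = 1100 * 0.036 = 39.6
E = 39.6 * 6.4 / 100 = 2.53 t/ha

2.53


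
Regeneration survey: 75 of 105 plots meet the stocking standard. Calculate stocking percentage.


Formula: Stocking % = stocked plots / total plots * 100
Stocking = 75 / 105 * 100
Stocking = 0.7143 * 100 = 71.4%

71.4


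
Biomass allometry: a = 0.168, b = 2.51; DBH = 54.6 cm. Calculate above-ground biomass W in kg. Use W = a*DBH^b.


Formula: W = a * DBH^b  (allometric power law)
DBH^b = 54.6^2.51 = 22927.3327
W = 0.168 * 22927.3327 = 3851.8 kg

3851.8


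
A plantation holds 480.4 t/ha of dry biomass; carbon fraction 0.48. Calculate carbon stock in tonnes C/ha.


Formula: Carbon Stock = Biomass * Carbon Fraction
C = 480.4 t/ha * 0.48
C = 230.6 t C/ha

230.6


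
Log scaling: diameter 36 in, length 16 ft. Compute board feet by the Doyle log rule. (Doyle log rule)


Doyle: BF = (D - 4)^2 * L / 16
Adjusted diameter = 36 - 4 = 32 in
(D-4)^2 = 32^2 = 1024
BF = 1024 * 16 / 16 = 1024 BF

1024


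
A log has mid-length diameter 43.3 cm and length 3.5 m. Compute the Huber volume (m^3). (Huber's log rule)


Huber: V = Am * L,  Am = pi*(Dm/200)^2
Am = pi*(43.3/200)^2 = 0.147254 m^2
V = 0.147254*3.5 = 0.5154 m^3

0.5154


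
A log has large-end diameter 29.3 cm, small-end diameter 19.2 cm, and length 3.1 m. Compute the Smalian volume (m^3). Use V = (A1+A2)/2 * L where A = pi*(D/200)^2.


Smalian: V = (A1 + A2)/2 * L,  A = pi*(D/200)^2
A1 = pi*(29.3/200)^2 = 0.067426 m^2
A2 = pi*(19.2/200)^2 = 0.028953 m^2
V = (0.067426+0.028953)/2*3.1 = 0.1494 m^3

0.1494


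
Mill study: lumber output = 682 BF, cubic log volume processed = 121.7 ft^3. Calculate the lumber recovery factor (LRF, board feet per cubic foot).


Formula: LRF = Lumber Output (BF) / Log Input (ft^3)
LRF = 682 BF / 121.7 ft^3
LRF = 5.6 BF/ft^3

5.6


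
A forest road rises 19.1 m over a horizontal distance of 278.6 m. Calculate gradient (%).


Formula: Gradient = rise / run * 100
Gradient = 19.1 / 278.6 * 100 = 6.9%

6.9


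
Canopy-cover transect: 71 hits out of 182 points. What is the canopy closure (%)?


Formula: Canopy closure = covered points / total points * 100
Closure = 71 / 182 * 100
Closure = 0.3901 * 100 = 39.0%

39.0


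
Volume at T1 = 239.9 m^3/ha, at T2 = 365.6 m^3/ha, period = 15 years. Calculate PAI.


Formula: PAI = (V_T2 - V_T1) / (T2 - T1)
Volume increment = 365.6 - 239.9 = 125.7 m^3/ha
PAI = 125.7 / 15 = 8.38 m^3/ha/year

8.38


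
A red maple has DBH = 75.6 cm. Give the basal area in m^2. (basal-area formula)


Formula: BA = pi * (DBH/2)^2 / 10000  (cm^2 to m^2)
Radius = DBH/2 = 75.6/2 = 37.8 cm
BA = pi * 37.8^2 / 10000
   = 4488.8332 cm^2 / 10000
   = 0.4489 m^2

0.4489


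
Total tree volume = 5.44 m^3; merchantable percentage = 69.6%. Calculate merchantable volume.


Formula: MV = V_total * (merchantable_pct / 100)
Merchantable fraction = 69.6% / 100 = 0.696
MV = 5.44 m^3 * 0.696 = 3.786 m^3

3.786


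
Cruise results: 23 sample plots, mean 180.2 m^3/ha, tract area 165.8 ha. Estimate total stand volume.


Formula: Total Volume = Mean Volume per ha * Total Area
Total Volume = 180.2 m^3/ha * 165.8 ha
Total Volume = 29877 m^3

29877


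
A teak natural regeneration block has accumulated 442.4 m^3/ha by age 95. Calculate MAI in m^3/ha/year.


Formula: MAI = Total Volume / Stand Age
MAI = 442.4 m^3/ha / 95 years
MAI = 4.66 m^3/ha/year

4.66


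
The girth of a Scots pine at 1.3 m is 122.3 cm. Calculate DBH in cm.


Formula: DBH = C / pi
DBH = 122.3 / pi
pi = 3.14159...
DBH = 38.9 cm

38.9


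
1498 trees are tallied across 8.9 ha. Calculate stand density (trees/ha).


Formula: Stand Density = N_trees / Area_ha
Density = 1498 trees / 8.9 ha
Density = 168 trees/ha

168


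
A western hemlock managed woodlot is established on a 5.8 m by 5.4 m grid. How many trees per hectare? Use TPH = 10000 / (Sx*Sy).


Formula: TPH = 10000 m^2/ha / (spacing_x * spacing_y)
Area per tree = 5.8 m * 5.4 m = 31.32 m^2
TPH = 10000 / 31.32 = 319 trees/ha

319


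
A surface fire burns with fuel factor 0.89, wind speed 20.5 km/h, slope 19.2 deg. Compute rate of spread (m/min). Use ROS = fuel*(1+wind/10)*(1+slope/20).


Formula: ROS = fuel * (1 + wind/10) * (1 + slope/20)
Wind factor = 1 + 20.5/10 = 3.05
Slope factor = 1 + 19.2/20 = 1.96
ROS = 0.89 * 3.05 * 1.96 = 5.32 m/min

5.32


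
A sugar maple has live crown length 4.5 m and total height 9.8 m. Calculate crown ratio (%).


Formula: Crown Ratio = (Crown Length / Total Height) * 100
CR = (4.5 m / 9.8 m) * 100
CR = 0.4592 * 100 = 45.9%

45.9


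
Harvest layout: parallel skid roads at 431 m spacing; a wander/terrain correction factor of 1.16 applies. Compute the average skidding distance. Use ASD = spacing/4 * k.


Formula: ASD = (spacing / 4) * correction
Uncorrected distance = spacing / 4 = 431 / 4 = 107.75 m
ASD = 107.75 * 1.16 = 125 m

125


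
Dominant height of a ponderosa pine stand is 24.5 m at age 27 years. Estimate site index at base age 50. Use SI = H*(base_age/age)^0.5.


Formula: SI = H_dom * (base_age / age)^0.5
Age ratio = 50 / 27 = 1.85185
sqrt(age_ratio) = 1.36083
SI = 24.5 * 1.36083 = 33.3 m

33.3


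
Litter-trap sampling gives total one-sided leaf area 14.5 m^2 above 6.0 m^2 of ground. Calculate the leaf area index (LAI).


Formula: LAI = total leaf area / ground area  (dimensionless)
LAI = 14.5 m^2 / 6.0 m^2
LAI = 2.42

2.42


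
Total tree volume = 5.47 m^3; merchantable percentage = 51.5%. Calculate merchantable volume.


Formula: MV = V_total * (merchantable_pct / 100)
Merchantable fraction = 51.5% / 100 = 0.515
MV = 5.47 m^3 * 0.515 = 2.817 m^3

2.817


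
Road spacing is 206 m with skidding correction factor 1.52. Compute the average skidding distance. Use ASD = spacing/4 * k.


Formula: ASD = (spacing / 4) * correction
Uncorrected distance = spacing / 4 = 206 / 4 = 51.5 m
ASD = 51.5 * 1.52 = 78 m

78


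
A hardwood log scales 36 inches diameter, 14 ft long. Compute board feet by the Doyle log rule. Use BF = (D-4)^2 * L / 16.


Doyle: BF = (D - 4)^2 * L / 16
Adjusted diameter = 36 - 4 = 32 in
(D-4)^2 = 32^2 = 1024
BF = 1024 * 14 / 16 = 896 BF

896


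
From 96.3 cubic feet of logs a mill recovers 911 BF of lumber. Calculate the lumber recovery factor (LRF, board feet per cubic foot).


Formula: LRF = Lumber Output (BF) / Log Input (ft^3)
LRF = 911 BF / 96.3 ft^3
LRF = 9.46 BF/ft^3

9.46


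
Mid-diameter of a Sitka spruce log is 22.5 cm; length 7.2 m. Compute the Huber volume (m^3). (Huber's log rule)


Huber: V = Am * L,  Am = pi*(Dm/200)^2
Am = pi*(22.5/200)^2 = 0.039761 m^2
V = 0.039761*7.2 = 0.2863 m^3

0.2863


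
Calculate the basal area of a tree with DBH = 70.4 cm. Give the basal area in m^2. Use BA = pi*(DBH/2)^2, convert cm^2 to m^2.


Formula: BA = pi * (DBH/2)^2 / 10000  (cm^2 to m^2)
Radius = DBH/2 = 70.4/2 = 35.2 cm
BA = pi * 35.2^2 / 10000
   = 3892.559 cm^2 / 10000
   = 0.3893 m^2

0.3893


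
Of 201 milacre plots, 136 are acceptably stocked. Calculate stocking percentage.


Formula: Stocking % = stocked plots / total plots * 100
Stocking = 136 / 201 * 100
Stocking = 0.6766 * 100 = 67.7%

67.7


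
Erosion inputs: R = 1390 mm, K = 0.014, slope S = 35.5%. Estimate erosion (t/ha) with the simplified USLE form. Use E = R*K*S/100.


Formula: E = R * K * S / 100  (simplified USLE)
R * K = 1390 * 0.014 = 19.46
E = 19.46 * 35.5 / 100 = 6.91 t/ha

6.91


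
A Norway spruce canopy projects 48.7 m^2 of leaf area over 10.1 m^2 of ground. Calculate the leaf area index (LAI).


Formula: LAI = total leaf area / ground area  (dimensionless)
LAI = 48.7 m^2 / 10.1 m^2
LAI = 4.82

4.82


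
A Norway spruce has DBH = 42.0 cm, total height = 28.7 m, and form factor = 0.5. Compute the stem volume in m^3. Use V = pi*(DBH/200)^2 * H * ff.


Formula: V = pi * (DBH/200)^2 * H * ff
Radius = DBH/200 = 42.0/200 = 0.21 m
Radius^2 = 0.21^2 = 0.0441 m^2
V = pi * 0.0441 * 28.7 * 0.5
V = 1.988 m^3

1.988


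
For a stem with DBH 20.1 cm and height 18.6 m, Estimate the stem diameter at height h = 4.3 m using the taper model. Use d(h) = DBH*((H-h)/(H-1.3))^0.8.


Taper: d(h) = DBH * ((H - h) / (H - 1.3))^0.8
Numerator = H - h = 18.6 - 4.3 = 14.3 m
Denominator = H - 1.3 = 18.6 - 1.3 = 17.3 m
Ratio = 14.3 / 17.3 = 0.82659
d = 20.1 * 0.82659^0.8 = 17.3 cm

17.3


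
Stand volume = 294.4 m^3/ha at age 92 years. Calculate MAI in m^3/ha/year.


Formula: MAI = Total Volume / Stand Age
MAI = 294.4 m^3/ha / 92 years
MAI = 3.2 m^3/ha/year

3.2


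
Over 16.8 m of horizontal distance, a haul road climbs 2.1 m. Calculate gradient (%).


Formula: Gradient = rise / run * 100
Gradient = 2.1 / 16.8 * 100 = 12.5%

12.5


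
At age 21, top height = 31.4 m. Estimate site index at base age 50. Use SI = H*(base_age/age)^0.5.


Formula: SI = H_dom * (base_age / age)^0.5
Age ratio = 50 / 21 = 2.38095
sqrt(age_ratio) = 1.54303
SI = 31.4 * 1.54303 = 48.5 m

48.5


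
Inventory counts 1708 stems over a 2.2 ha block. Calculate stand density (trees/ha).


Formula: Stand Density = N_trees / Area_ha
Density = 1708 trees / 2.2 ha
Density = 776 trees/ha

776


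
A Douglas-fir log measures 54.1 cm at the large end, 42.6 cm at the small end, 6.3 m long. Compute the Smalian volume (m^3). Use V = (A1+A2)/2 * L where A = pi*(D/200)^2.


Smalian: V = (A1 + A2)/2 * L,  A = pi*(D/200)^2
A1 = pi*(54.1/200)^2 = 0.229871 m^2
A2 = pi*(42.6/200)^2 = 0.142531 m^2
V = (0.229871+0.142531)/2*6.3 = 1.1731 m^3

1.1731


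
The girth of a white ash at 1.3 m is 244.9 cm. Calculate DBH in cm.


Formula: DBH = C / pi
DBH = 244.9 / pi
pi = 3.14159...
DBH = 78.0 cm

78.0


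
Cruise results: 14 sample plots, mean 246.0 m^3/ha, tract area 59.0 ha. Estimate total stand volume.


Formula: Total Volume = Mean Volume per ha * Total Area
Total Volume = 246.0 m^3/ha * 59.0 ha
Total Volume = 14514 m^3

14514


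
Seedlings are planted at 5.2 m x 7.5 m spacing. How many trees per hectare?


Formula: TPH = 10000 m^2/ha / (spacing_x * spacing_y)
Area per tree = 5.2 m * 7.5 m = 39.0 m^2
TPH = 10000 / 39.0 = 256 trees/ha

256


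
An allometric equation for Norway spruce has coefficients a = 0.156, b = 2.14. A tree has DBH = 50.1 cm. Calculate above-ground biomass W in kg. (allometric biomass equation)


Formula: W = a * DBH^b  (allometric power law)
DBH^b = 50.1^2.14 = 4341.6292
W = 0.156 * 4341.6292 = 677.3 kg

677.3


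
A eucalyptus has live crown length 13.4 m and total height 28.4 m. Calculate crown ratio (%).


Formula: Crown Ratio = (Crown Length / Total Height) * 100
CR = (13.4 m / 28.4 m) * 100
CR = 0.4718 * 100 = 47.2%

47.2


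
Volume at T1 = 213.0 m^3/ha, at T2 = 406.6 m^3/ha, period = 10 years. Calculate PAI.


Formula: PAI = (V_T2 - V_T1) / (T2 - T1)
Volume increment = 406.6 - 213.0 = 193.6 m^3/ha
PAI = 193.6 / 10 = 19.36 m^3/ha/year

19.36


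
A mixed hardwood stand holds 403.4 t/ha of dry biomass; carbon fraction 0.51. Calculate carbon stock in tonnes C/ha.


Formula: Carbon Stock = Biomass * Carbon Fraction
C = 403.4 t/ha * 0.51
C = 205.7 t C/ha

205.7


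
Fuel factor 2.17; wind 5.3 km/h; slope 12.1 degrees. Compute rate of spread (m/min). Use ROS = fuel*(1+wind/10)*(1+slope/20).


Formula: ROS = fuel * (1 + wind/10) * (1 + slope/20)
Wind factor = 1 + 5.3/10 = 1.53
Slope factor = 1 + 12.1/20 = 1.605
ROS = 2.17 * 1.53 * 1.605 = 5.33 m/min

5.33


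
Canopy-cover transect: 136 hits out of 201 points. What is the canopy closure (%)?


Formula: Canopy closure = covered points / total points * 100
Closure = 136 / 201 * 100
Closure = 0.6766 * 100 = 67.7%

67.7


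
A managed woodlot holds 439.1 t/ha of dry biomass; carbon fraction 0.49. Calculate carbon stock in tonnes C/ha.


Formula: Carbon Stock = Biomass * Carbon Fraction
C = 439.1 t/ha * 0.49
C = 215.2 t C/ha

215.2


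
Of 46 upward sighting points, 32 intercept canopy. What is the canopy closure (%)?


Formula: Canopy closure = covered points / total points * 100
Closure = 32 / 46 * 100
Closure = 0.6957 * 100 = 69.6%

69.6


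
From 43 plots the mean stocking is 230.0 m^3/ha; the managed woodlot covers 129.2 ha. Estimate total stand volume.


Formula: Total Volume = Mean Volume per ha * Total Area
Total Volume = 230.0 m^3/ha * 129.2 ha
Total Volume = 29716 m^3

29716


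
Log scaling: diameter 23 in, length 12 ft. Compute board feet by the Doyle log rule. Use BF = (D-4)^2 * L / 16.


Doyle: BF = (D - 4)^2 * L / 16
Adjusted diameter = 23 - 4 = 19 in
(D-4)^2 = 19^2 = 361
BF = 361 * 12 / 16 = 271 BF

271


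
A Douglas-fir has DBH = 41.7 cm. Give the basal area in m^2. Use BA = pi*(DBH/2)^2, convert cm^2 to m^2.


Formula: BA = pi * (DBH/2)^2 / 10000  (cm^2 to m^2)
Radius = DBH/2 = 41.7/2 = 20.85 cm
BA = pi * 20.85^2 / 10000
   = 1365.721 cm^2 / 10000
   = 0.1366 m^2

0.1366


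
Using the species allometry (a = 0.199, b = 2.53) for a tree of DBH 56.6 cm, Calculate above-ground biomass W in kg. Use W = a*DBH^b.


Formula: W = a * DBH^b  (allometric power law)
DBH^b = 56.6^2.53 = 27203.5493
W = 0.199 * 27203.5493 = 5413.5 kg

5413.5


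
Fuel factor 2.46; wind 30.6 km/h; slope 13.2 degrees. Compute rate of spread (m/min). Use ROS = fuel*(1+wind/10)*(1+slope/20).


Formula: ROS = fuel * (1 + wind/10) * (1 + slope/20)
Wind factor = 1 + 30.6/10 = 4.06
Slope factor = 1 + 13.2/20 = 1.66
ROS = 2.46 * 4.06 * 1.66 = 16.58 m/min

16.58


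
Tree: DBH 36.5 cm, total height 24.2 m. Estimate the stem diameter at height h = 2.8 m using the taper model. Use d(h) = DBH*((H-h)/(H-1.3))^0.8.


Taper: d(h) = DBH * ((H - h) / (H - 1.3))^0.8
Numerator = H - h = 24.2 - 2.8 = 21.4 m
Denominator = H - 1.3 = 24.2 - 1.3 = 22.9 m
Ratio = 21.4 / 22.9 = 0.9345
d = 36.5 * 0.9345^0.8 = 34.6 cm

34.6


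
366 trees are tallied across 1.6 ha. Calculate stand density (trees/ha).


Formula: Stand Density = N_trees / Area_ha
Density = 366 trees / 1.6 ha
Density = 229 trees/ha

229
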